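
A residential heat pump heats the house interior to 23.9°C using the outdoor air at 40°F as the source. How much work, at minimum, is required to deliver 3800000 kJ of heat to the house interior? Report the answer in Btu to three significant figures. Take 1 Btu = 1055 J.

236000 Btu

In absolute terms T_C = 277.59 K and T_H = 297.05 K, so ΔT = 19.46 K.
The reversible limit is COP_HP = T_H/ΔT = 15.27, so W_min = Q_H/COP = Q_H·ΔT/T_H.
W_min = 3800000 × 19.46/297.05 = 248900 kJ = 235900 Btu.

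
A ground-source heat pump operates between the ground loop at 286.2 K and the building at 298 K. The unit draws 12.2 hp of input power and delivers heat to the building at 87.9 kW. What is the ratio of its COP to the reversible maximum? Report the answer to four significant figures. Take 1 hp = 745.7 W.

Converting, Q̇_H = 87.90 kW = 117.9 hp, so COP_actual = Q̇_H/Ẇ = 117.9/12.20 = 9.662.
The reservoir spacing is ΔT = 298 − 286.2 = 11.80 K.
COP_Carnot = T_H/ΔT = 298.00/11.80 = 25.25.
η_II = COP_actual/COP_Carnot = 9.662/25.25 = 0.3826.

0.3826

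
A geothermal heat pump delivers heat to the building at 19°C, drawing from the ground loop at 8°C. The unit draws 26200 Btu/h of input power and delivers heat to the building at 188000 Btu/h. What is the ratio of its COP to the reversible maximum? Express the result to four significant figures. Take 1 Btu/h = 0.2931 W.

0.2702

COP_actual = Q̇_H/Ẇ = 188000/26200 = 7.176.
In absolute terms T_C = 281.15 K and T_H = 292.15 K, so ΔT = 11.00 K.
COP_Carnot = T_H/ΔT = 292.15/11.00 = 26.56.
η_II = COP_actual/COP_Carnot = 7.176/26.56 = 0.2702.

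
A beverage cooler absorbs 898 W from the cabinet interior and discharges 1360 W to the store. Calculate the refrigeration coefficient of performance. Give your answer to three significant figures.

1.94

The first law gives Q̇_H = Q̇_C + Ẇ, so the three rates are Q̇_C = 898.0, Q̇_H = 1360, Ẇ = 462.0 W.
COP_R = Q̇_C/Ẇ = 898.0/462.0 = 1.944.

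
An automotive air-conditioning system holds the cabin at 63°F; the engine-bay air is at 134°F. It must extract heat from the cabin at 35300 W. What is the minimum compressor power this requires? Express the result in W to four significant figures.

In absolute terms T_C = 290.37 K and T_H = 329.82 K, so ΔT = 39.44 K.
COP_Carnot = T_C/ΔT = 290.37/39.44 = 7.362.
Ẇ_min = Q̇/COP_Carnot = 35300/7.362 = 4795 W.

4795 W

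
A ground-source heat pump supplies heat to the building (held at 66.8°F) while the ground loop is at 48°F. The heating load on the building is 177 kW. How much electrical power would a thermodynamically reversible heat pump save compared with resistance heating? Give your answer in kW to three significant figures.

In absolute terms T_C = 282.04 K and T_H = 292.48 K, so ΔT = 10.44 K.
COP_Carnot = T_H/ΔT = 292.48/10.44 = 28.00.
Resistance heating needs Ẇ_res = Q̇_H = 177.0 kW; the reversible heat pump needs only Ẇ_hp = Q̇_H/COP = 6.321 kW.
Saving = 177.0 − 6.321 = 170.7 kW.

171 kW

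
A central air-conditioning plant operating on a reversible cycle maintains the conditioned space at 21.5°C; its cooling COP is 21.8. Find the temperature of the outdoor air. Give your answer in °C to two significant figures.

COP_R = T_C/(T_H − T_C) gives T_H − T_C = T_C/COP.
With T_C = 294.65 K, T_H = 294.65 × (1 + 1/21.8) = 308.17 K.
Converting, 308.17 K = 35.02°C.

35 °C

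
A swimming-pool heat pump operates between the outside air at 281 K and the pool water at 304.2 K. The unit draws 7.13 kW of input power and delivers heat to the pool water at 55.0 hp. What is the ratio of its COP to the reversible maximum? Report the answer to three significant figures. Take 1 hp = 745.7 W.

Converting, Q̇_H = 55.00 hp = 41.01 kW, so COP_actual = Q̇_H/Ẇ = 41.01/7.130 = 5.752.
The reservoir spacing is ΔT = 304.2 − 281 = 23.20 K.
COP_Carnot = T_H/ΔT = 304.20/23.20 = 13.11.
η_II = COP_actual/COP_Carnot = 5.752/13.11 = 0.4387.

0.439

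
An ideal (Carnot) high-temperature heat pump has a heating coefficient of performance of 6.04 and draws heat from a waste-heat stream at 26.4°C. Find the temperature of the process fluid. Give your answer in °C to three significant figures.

COP_HP = T_H/(T_H − T_C) rearranges to T_H = COP·T_C/(COP − 1).
With T_C = 299.55 K, T_H = 6.04 × 299.55/5.040 = 358.98 K.
Converting, 358.98 K = 85.83°C.

85.8 °C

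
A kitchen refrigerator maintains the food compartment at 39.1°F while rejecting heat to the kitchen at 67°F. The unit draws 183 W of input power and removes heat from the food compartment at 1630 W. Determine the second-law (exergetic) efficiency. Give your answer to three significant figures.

0.498

COP_actual = Q̇_C/Ẇ = 1630/183.0 = 8.907.
In absolute terms T_C = 277.09 K and T_H = 292.59 K, so ΔT = 15.50 K.
COP_Carnot = T_C/ΔT = 277.09/15.50 = 17.88.
η_II = COP_actual/COP_Carnot = 8.907/17.88 = 0.4982.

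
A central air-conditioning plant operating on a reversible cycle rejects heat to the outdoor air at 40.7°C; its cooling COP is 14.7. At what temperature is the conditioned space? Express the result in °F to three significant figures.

69.3 °F

For a Carnot refrigerator COP_R = T_C/(T_H − T_C), so T_C = COP·T_H/(1 + COP).
With T_H = 313.85 K, T_C = 14.7 × 313.85/15.70 = 293.86 K.
Converting, 293.86 K = 69.28°F.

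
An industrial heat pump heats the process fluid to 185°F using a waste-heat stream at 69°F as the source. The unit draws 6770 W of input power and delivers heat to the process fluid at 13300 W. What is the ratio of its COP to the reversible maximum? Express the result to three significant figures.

COP_actual = Q̇_H/Ẇ = 13300/6770 = 1.965.
In absolute terms T_C = 293.71 K and T_H = 358.15 K, so ΔT = 64.44 K.
COP_Carnot = T_H/ΔT = 358.15/64.44 = 5.558.
η_II = COP_actual/COP_Carnot = 1.965/5.558 = 0.3535.

0.353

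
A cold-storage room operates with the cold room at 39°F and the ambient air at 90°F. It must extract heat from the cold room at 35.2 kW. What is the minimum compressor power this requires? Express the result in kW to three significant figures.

3.60 kW

In absolute terms T_C = 277.04 K and T_H = 305.37 K, so ΔT = 28.33 K.
COP_Carnot = T_C/ΔT = 277.04/28.33 = 9.778.
Ẇ_min = Q̇/COP_Carnot = 35.20/9.778 = 3.600 kW.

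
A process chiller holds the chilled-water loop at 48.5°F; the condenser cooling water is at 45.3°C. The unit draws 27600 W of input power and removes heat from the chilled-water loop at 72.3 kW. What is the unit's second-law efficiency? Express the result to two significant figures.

Converting, Q̇_C = 72.30 kW = 72300 W, so COP_actual = Q̇_C/Ẇ = 72300/27600 = 2.620.
In absolute terms T_C = 282.32 K and T_H = 318.45 K, so ΔT = 36.13 K.
COP_Carnot = T_C/ΔT = 282.32/36.13 = 7.813.
η_II = COP_actual/COP_Carnot = 2.620/7.813 = 0.3353.

0.34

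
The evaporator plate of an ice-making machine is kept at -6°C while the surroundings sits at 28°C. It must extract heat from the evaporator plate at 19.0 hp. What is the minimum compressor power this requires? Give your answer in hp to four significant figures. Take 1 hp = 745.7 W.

2.418 hp

In absolute terms T_C = 267.15 K and T_H = 301.15 K, so ΔT = 34.00 K.
COP_Carnot = T_C/ΔT = 267.15/34.00 = 7.857.
Ẇ_min = Q̇/COP_Carnot = 19.00/7.857 = 2.418 hp.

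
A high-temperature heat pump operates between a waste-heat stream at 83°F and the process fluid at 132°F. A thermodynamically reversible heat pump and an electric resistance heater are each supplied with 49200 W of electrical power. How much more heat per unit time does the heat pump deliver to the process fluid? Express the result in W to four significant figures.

544900 W

In absolute terms T_C = 301.48 K and T_H = 328.71 K, so ΔT = 27.22 K.
COP_Carnot = T_H/ΔT = 328.71/27.22 = 12.07.
The heat pump delivers Q̇_H = COP × Ẇ = 594100 W; the resistance heater delivers Ẇ = 49200 W.
Extra = (COP − 1)·Ẇ = 544900 W.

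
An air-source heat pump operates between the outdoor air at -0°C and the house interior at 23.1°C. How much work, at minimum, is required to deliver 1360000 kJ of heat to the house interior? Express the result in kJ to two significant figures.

In absolute terms T_C = 273.15 K and T_H = 296.25 K, so ΔT = 23.10 K.
The reversible limit is COP_HP = T_H/ΔT = 12.82, so W_min = Q_H/COP = Q_H·ΔT/T_H.
W_min = 1360000 × 23.10/296.25 = 106000 kJ.

110000 kJ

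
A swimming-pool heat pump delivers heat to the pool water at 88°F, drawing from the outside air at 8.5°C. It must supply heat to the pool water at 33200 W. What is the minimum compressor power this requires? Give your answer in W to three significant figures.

In absolute terms T_C = 281.65 K and T_H = 304.26 K, so ΔT = 22.61 K.
COP_Carnot = T_H/ΔT = 304.26/22.61 = 13.46.
Ẇ_min = Q̇/COP_Carnot = 33200/13.46 = 2467 W.

2470 W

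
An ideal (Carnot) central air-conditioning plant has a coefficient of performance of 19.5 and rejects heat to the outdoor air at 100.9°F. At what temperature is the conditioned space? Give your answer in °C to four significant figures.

For a Carnot refrigerator COP_R = T_C/(T_H − T_C), so T_C = COP·T_H/(1 + COP).
With T_H = 311.43 K, T_C = 19.5 × 311.43/20.50 = 296.24 K.
Converting, 296.24 K = 23.09°C.

23.09 °C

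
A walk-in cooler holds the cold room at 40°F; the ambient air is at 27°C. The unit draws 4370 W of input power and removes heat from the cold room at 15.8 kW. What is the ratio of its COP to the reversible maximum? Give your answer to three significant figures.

0.294

Converting, Q̇_C = 15.80 kW = 15800 W, so COP_actual = Q̇_C/Ẇ = 15800/4370 = 3.616.
In absolute terms T_C = 277.59 K and T_H = 300.15 K, so ΔT = 22.56 K.
COP_Carnot = T_C/ΔT = 277.59/22.56 = 12.31.
η_II = COP_actual/COP_Carnot = 3.616/12.31 = 0.2938.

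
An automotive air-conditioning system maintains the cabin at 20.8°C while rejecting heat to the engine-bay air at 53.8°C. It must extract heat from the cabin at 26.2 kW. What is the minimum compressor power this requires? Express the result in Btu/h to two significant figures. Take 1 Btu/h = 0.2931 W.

10000 Btu/h

In absolute terms T_C = 293.95 K and T_H = 326.95 K, so ΔT = 33.00 K.
COP_Carnot = T_C/ΔT = 293.95/33.00 = 8.908.
Ẇ_min = Q̇/COP_Carnot = 26.20/8.908 = 2.941 kW = 10040 Btu/h.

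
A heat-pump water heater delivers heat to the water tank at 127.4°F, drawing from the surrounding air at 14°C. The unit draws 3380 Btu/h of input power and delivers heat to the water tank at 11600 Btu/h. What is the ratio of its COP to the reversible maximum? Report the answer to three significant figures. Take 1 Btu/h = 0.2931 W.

COP_actual = Q̇_H/Ẇ = 11600/3380 = 3.432.
In absolute terms T_C = 287.15 K and T_H = 326.15 K, so ΔT = 39.00 K.
COP_Carnot = T_H/ΔT = 326.15/39.00 = 8.363.
η_II = COP_actual/COP_Carnot = 3.432/8.363 = 0.4104.

0.410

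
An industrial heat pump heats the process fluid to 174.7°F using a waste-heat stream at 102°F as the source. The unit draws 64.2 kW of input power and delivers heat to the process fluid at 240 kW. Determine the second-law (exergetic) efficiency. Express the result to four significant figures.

0.4284

COP_actual = Q̇_H/Ẇ = 240.0/64.20 = 3.738.
In absolute terms T_C = 312.04 K and T_H = 352.43 K, so ΔT = 40.39 K.
COP_Carnot = T_H/ΔT = 352.43/40.39 = 8.726.
η_II = COP_actual/COP_Carnot = 3.738/8.726 = 0.4284.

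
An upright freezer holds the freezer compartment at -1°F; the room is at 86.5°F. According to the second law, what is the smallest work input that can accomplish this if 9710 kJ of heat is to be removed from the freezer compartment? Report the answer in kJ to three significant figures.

1850 kJ

In absolute terms T_C = 254.82 K and T_H = 303.43 K, so ΔT = 48.61 K.
The reversible limit is COP_R = T_C/ΔT = 5.242, so W_min = Q_C/COP = Q_C·ΔT/T_C.
W_min = 9710 × 48.61/254.82 = 1852 kJ.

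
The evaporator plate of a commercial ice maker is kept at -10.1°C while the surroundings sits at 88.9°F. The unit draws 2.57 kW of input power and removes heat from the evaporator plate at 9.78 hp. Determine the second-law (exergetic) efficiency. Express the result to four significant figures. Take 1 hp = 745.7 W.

Converting, Q̇_C = 9.780 hp = 7.293 kW, so COP_actual = Q̇_C/Ẇ = 7.293/2.570 = 2.838.
In absolute terms T_C = 263.05 K and T_H = 304.76 K, so ΔT = 41.71 K.
COP_Carnot = T_C/ΔT = 263.05/41.71 = 6.306.
η_II = COP_actual/COP_Carnot = 2.838/6.306 = 0.4500.

0.4500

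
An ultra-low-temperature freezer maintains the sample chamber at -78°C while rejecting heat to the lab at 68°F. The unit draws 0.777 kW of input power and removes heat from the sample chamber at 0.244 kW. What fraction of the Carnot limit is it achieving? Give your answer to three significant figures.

COP_actual = Q̇_C/Ẇ = 0.2440/0.7770 = 0.3140.
In absolute terms T_C = 195.15 K and T_H = 293.15 K, so ΔT = 98.00 K.
COP_Carnot = T_C/ΔT = 195.15/98.00 = 1.991.
η_II = COP_actual/COP_Carnot = 0.3140/1.991 = 0.1577.

0.158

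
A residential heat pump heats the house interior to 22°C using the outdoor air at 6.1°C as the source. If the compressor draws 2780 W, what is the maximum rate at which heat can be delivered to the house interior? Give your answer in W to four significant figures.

51600 W

In absolute terms T_C = 279.25 K and T_H = 295.15 K, so ΔT = 15.90 K.
COP_Carnot = T_H/ΔT = 295.15/15.90 = 18.56.
Q̇_max = COP_Carnot × Ẇ = 18.56 × 2780 W = 51600 W.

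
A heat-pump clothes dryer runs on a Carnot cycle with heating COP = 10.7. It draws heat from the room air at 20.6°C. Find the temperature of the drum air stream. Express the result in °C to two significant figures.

COP_HP = T_H/(T_H − T_C) rearranges to T_H = COP·T_C/(COP − 1).
With T_C = 293.75 K, T_H = 10.7 × 293.75/9.700 = 324.03 K.
Converting, 324.03 K = 50.88°C.

51 °C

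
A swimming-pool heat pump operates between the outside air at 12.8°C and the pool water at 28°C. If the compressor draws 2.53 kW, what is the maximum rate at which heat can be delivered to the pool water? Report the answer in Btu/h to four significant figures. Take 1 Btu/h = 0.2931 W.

171000 Btu/h

In absolute terms T_C = 285.95 K and T_H = 301.15 K, so ΔT = 15.20 K.
COP_Carnot = T_H/ΔT = 301.15/15.20 = 19.81.
Q̇_max = COP_Carnot × Ẇ = 19.81 × 2.530 kW = 50.13 kW = 171000 Btu/h.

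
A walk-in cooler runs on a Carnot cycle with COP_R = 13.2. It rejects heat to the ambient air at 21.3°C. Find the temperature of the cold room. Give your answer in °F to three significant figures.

For a Carnot refrigerator COP_R = T_C/(T_H − T_C), so T_C = COP·T_H/(1 + COP).
With T_H = 294.45 K, T_C = 13.2 × 294.45/14.20 = 273.71 K.
Converting, 273.71 K = 33.02°F.

33.0 °F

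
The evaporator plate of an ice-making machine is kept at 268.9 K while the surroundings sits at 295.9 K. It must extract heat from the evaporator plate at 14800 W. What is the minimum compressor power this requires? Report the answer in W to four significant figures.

The reservoir spacing is ΔT = 295.9 − 268.9 = 27.00 K.
COP_Carnot = T_C/ΔT = 268.90/27.00 = 9.959.
Ẇ_min = Q̇/COP_Carnot = 14800/9.959 = 1486 W.

1486 W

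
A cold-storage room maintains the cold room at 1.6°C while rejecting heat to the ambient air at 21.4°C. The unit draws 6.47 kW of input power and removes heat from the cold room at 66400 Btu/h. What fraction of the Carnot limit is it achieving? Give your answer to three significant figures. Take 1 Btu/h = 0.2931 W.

Converting, Q̇_C = 66400 Btu/h = 19.46 kW, so COP_actual = Q̇_C/Ẇ = 19.46/6.470 = 3.008.
In absolute terms T_C = 274.75 K and T_H = 294.55 K, so ΔT = 19.80 K.
COP_Carnot = T_C/ΔT = 274.75/19.80 = 13.88.
η_II = COP_actual/COP_Carnot = 3.008/13.88 = 0.2168.

0.217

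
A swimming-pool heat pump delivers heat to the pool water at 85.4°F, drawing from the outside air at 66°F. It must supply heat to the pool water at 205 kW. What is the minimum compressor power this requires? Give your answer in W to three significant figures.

In absolute terms T_C = 292.04 K and T_H = 302.82 K, so ΔT = 10.78 K.
COP_Carnot = T_H/ΔT = 302.82/10.78 = 28.10.
Ẇ_min = Q̇/COP_Carnot = 205.0/28.10 = 7.296 kW = 7296 W.

7300 W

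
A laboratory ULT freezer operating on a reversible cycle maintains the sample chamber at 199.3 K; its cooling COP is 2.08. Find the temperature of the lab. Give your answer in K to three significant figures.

295 K

COP_R = T_C/(T_H − T_C) gives T_H − T_C = T_C/COP.
With T_C = 199.30 K, T_H = 199.30 × (1 + 1/2.08) = 295.12 K.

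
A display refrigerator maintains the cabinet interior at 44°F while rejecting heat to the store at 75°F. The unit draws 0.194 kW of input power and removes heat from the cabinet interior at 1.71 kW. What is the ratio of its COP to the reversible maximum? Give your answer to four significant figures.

COP_actual = Q̇_C/Ẇ = 1.710/0.1940 = 8.814.
In absolute terms T_C = 279.82 K and T_H = 297.04 K, so ΔT = 17.22 K.
COP_Carnot = T_C/ΔT = 279.82/17.22 = 16.25.
η_II = COP_actual/COP_Carnot = 8.814/16.25 = 0.5425.

0.5425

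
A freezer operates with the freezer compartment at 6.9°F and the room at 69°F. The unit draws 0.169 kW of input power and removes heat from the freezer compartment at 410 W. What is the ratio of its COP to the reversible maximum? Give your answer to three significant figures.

0.323

Converting, Q̇_C = 410.0 W = 0.4100 kW, so COP_actual = Q̇_C/Ẇ = 0.4100/0.1690 = 2.426.
In absolute terms T_C = 259.21 K and T_H = 293.71 K, so ΔT = 34.50 K.
COP_Carnot = T_C/ΔT = 259.21/34.50 = 7.513.
η_II = COP_actual/COP_Carnot = 2.426/7.513 = 0.3229.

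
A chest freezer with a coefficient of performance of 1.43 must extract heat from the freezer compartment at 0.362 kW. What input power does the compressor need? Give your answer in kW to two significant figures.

0.25 kW

Ẇ = Q̇_C/COP = 0.3620/1.43 = 0.2531 kW.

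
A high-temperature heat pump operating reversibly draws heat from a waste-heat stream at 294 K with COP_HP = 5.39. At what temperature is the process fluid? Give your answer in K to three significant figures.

361 K

COP_HP = T_H/(T_H − T_C) rearranges to T_H = COP·T_C/(COP − 1).
With T_C = 294.00 K, T_H = 5.39 × 294.00/4.390 = 360.97 K.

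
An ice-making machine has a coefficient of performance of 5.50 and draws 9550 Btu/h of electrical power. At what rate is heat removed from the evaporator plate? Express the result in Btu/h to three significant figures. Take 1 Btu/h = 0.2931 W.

52500 Btu/h

Q̇_C = COP × Ẇ = 5.50 × 9550 = 52530 Btu/h.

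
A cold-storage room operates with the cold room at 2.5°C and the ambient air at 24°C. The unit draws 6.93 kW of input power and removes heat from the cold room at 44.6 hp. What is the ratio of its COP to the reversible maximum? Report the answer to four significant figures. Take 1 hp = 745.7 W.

0.3743

Converting, Q̇_C = 44.60 hp = 33.26 kW, so COP_actual = Q̇_C/Ẇ = 33.26/6.930 = 4.799.
In absolute terms T_C = 275.65 K and T_H = 297.15 K, so ΔT = 21.50 K.
COP_Carnot = T_C/ΔT = 275.65/21.50 = 12.82.
η_II = COP_actual/COP_Carnot = 4.799/12.82 = 0.3743.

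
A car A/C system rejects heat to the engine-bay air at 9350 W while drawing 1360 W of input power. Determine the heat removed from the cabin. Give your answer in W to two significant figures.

8000 W

For a cyclic device the first law requires Q̇_H = Q̇_C + Ẇ.
Q̇_C = Q̇_H − Ẇ = 7990 W.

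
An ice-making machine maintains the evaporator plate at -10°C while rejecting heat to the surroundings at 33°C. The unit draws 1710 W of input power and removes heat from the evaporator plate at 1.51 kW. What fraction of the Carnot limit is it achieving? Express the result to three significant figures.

Converting, Q̇_C = 1.510 kW = 1510 W, so COP_actual = Q̇_C/Ẇ = 1510/1710 = 0.8830.
In absolute terms T_C = 263.15 K and T_H = 306.15 K, so ΔT = 43.00 K.
COP_Carnot = T_C/ΔT = 263.15/43.00 = 6.120.
η_II = COP_actual/COP_Carnot = 0.8830/6.120 = 0.1443.

0.144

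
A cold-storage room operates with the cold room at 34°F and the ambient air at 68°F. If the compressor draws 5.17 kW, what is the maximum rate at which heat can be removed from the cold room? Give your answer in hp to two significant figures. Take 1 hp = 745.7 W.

In absolute terms T_C = 274.26 K and T_H = 293.15 K, so ΔT = 18.89 K.
COP_Carnot = T_C/ΔT = 274.26/18.89 = 14.52.
Q̇_max = COP_Carnot × Ẇ = 14.52 × 5.170 kW = 75.07 kW = 100.7 hp.

100 hp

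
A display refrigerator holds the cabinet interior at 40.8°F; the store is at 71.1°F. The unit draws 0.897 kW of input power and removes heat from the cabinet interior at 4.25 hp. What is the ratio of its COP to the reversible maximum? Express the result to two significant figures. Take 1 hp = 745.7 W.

0.21

Converting, Q̇_C = 4.250 hp = 3.169 kW, so COP_actual = Q̇_C/Ẇ = 3.169/0.8970 = 3.533.
In absolute terms T_C = 278.04 K and T_H = 294.87 K, so ΔT = 16.83 K.
COP_Carnot = T_C/ΔT = 278.04/16.83 = 16.52.
η_II = COP_actual/COP_Carnot = 3.533/16.52 = 0.2139.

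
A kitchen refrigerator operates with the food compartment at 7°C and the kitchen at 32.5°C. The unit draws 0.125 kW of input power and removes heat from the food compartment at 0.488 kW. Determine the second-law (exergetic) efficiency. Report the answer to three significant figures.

0.355

COP_actual = Q̇_C/Ẇ = 0.4880/0.1250 = 3.904.
In absolute terms T_C = 280.15 K and T_H = 305.65 K, so ΔT = 25.50 K.
COP_Carnot = T_C/ΔT = 280.15/25.50 = 10.99.
η_II = COP_actual/COP_Carnot = 3.904/10.99 = 0.3554.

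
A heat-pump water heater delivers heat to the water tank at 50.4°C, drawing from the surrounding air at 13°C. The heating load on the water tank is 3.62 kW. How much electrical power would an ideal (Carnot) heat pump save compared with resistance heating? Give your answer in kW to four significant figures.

3.202 kW

In absolute terms T_C = 286.15 K and T_H = 323.55 K, so ΔT = 37.40 K.
COP_Carnot = T_H/ΔT = 323.55/37.40 = 8.651.
Resistance heating needs Ẇ_res = Q̇_H = 3.620 kW; the reversible heat pump needs only Ẇ_hp = Q̇_H/COP = 0.4184 kW.
Saving = 3.620 − 0.4184 = 3.202 kW.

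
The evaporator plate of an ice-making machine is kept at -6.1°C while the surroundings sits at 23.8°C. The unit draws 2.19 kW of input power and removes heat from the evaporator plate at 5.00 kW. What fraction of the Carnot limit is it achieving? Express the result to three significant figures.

COP_actual = Q̇_C/Ẇ = 5.000/2.190 = 2.283.
In absolute terms T_C = 267.05 K and T_H = 296.95 K, so ΔT = 29.90 K.
COP_Carnot = T_C/ΔT = 267.05/29.90 = 8.931.
η_II = COP_actual/COP_Carnot = 2.283/8.931 = 0.2556.

0.256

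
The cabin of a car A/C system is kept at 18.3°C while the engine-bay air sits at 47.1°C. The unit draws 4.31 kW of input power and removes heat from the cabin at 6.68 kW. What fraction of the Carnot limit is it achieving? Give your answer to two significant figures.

COP_actual = Q̇_C/Ẇ = 6.680/4.310 = 1.550.
In absolute terms T_C = 291.45 K and T_H = 320.25 K, so ΔT = 28.80 K.
COP_Carnot = T_C/ΔT = 291.45/28.80 = 10.12.
η_II = COP_actual/COP_Carnot = 1.550/10.12 = 0.1532.

0.15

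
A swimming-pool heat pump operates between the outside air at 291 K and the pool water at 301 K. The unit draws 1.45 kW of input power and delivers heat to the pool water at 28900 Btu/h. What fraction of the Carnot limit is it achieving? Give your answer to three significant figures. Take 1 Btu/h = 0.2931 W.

Converting, Q̇_H = 28900 Btu/h = 8.471 kW, so COP_actual = Q̇_H/Ẇ = 8.471/1.450 = 5.842.
The reservoir spacing is ΔT = 301 − 291 = 10.00 K.
COP_Carnot = T_H/ΔT = 301.00/10.00 = 30.10.
η_II = COP_actual/COP_Carnot = 5.842/30.10 = 0.1941.

0.194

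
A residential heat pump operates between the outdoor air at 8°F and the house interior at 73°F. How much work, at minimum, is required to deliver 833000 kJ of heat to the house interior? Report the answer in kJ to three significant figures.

In absolute terms T_C = 259.82 K and T_H = 295.93 K, so ΔT = 36.11 K.
The reversible limit is COP_HP = T_H/ΔT = 8.195, so W_min = Q_H/COP = Q_H·ΔT/T_H.
W_min = 833000 × 36.11/295.93 = 101600 kJ.

102000 kJ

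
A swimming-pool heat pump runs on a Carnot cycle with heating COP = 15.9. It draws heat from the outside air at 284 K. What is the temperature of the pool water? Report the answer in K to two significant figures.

300 K

COP_HP = T_H/(T_H − T_C) rearranges to T_H = COP·T_C/(COP − 1).
With T_C = 284.00 K, T_H = 15.9 × 284.00/14.90 = 303.06 K.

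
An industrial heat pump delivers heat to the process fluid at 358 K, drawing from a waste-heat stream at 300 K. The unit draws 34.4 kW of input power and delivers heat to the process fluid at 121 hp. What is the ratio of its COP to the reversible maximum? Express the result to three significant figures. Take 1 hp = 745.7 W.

0.425

Converting, Q̇_H = 121.0 hp = 90.23 kW, so COP_actual = Q̇_H/Ẇ = 90.23/34.40 = 2.623.
The reservoir spacing is ΔT = 358 − 300 = 58.00 K.
COP_Carnot = T_H/ΔT = 358.00/58.00 = 6.172.
η_II = COP_actual/COP_Carnot = 2.623/6.172 = 0.4249.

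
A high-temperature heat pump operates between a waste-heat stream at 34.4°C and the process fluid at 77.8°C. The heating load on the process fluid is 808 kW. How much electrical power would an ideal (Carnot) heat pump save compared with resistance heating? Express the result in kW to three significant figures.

In absolute terms T_C = 307.55 K and T_H = 350.95 K, so ΔT = 43.40 K.
COP_Carnot = T_H/ΔT = 350.95/43.40 = 8.086.
Resistance heating needs Ẇ_res = Q̇_H = 808.0 kW; the reversible heat pump needs only Ẇ_hp = Q̇_H/COP = 99.92 kW.
Saving = 808.0 − 99.92 = 708.1 kW.

708 kW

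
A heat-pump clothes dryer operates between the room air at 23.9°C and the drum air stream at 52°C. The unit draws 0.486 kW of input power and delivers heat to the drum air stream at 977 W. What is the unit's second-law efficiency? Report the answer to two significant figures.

Converting, Q̇_H = 977.0 W = 0.9770 kW, so COP_actual = Q̇_H/Ẇ = 0.9770/0.4860 = 2.010.
In absolute terms T_C = 297.05 K and T_H = 325.15 K, so ΔT = 28.10 K.
COP_Carnot = T_H/ΔT = 325.15/28.10 = 11.57.
η_II = COP_actual/COP_Carnot = 2.010/11.57 = 0.1737.

0.17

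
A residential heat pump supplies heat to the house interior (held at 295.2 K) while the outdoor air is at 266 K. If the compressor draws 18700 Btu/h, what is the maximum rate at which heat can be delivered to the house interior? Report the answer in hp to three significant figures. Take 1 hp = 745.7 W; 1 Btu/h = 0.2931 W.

74.3 hp

The reservoir spacing is ΔT = 295.2 − 266 = 29.20 K.
COP_Carnot = T_H/ΔT = 295.20/29.20 = 10.11.
Q̇_max = COP_Carnot × Ẇ = 10.11 × 18700 Btu/h = 189000 Btu/h = 74.31 hp.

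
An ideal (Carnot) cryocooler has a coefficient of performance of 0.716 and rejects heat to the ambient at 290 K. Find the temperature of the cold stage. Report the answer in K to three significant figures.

121 K

For a Carnot refrigerator COP_R = T_C/(T_H − T_C), so T_C = COP·T_H/(1 + COP).
With T_H = 290.00 K, T_C = 0.716 × 290.00/1.716 = 121.00 K.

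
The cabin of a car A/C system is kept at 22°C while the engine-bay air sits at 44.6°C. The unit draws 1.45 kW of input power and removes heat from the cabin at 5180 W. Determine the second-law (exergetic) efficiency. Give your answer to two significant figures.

0.27

Converting, Q̇_C = 5180 W = 5.180 kW, so COP_actual = Q̇_C/Ẇ = 5.180/1.450 = 3.572.
In absolute terms T_C = 295.15 K and T_H = 317.75 K, so ΔT = 22.60 K.
COP_Carnot = T_C/ΔT = 295.15/22.60 = 13.06.
η_II = COP_actual/COP_Carnot = 3.572/13.06 = 0.2735.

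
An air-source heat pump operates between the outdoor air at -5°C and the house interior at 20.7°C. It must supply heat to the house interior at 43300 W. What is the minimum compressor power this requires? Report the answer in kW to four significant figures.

3.787 kW

In absolute terms T_C = 268.15 K and T_H = 293.85 K, so ΔT = 25.70 K.
COP_Carnot = T_H/ΔT = 293.85/25.70 = 11.43.
Ẇ_min = Q̇/COP_Carnot = 43300/11.43 = 3787 W = 3.787 kW.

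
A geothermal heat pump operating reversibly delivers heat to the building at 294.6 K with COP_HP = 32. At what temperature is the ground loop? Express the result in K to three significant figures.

COP_HP = T_H/(T_H − T_C) gives T_H − T_C = T_H/COP.
With T_H = 294.60 K, T_C = 294.60 × (1 − 1/32) = 285.39 K.

285 K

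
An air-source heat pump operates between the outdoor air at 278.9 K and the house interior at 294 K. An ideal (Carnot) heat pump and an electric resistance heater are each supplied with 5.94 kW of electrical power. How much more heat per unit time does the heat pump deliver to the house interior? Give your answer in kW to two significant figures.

110 kW

The reservoir spacing is ΔT = 294 − 278.9 = 15.10 K.
COP_Carnot = T_H/ΔT = 294.00/15.10 = 19.47.
The heat pump delivers Q̇_H = COP × Ẇ = 115.7 kW; the resistance heater delivers Ẇ = 5.940 kW.
Extra = (COP − 1)·Ẇ = 109.7 kW.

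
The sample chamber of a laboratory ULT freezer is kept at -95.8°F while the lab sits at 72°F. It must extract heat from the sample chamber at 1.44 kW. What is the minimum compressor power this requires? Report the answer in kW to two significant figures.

0.66 kW

In absolute terms T_C = 202.15 K and T_H = 295.37 K, so ΔT = 93.22 K.
COP_Carnot = T_C/ΔT = 202.15/93.22 = 2.168.
Ẇ_min = Q̇/COP_Carnot = 1.440/2.168 = 0.6641 kW.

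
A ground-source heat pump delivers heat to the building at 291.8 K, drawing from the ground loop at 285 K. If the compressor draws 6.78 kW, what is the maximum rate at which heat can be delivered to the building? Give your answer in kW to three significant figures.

291 kW

The reservoir spacing is ΔT = 291.8 − 285 = 6.800 K.
COP_Carnot = T_H/ΔT = 291.80/6.800 = 42.91.
Q̇_max = COP_Carnot × Ẇ = 42.91 × 6.780 kW = 290.9 kW.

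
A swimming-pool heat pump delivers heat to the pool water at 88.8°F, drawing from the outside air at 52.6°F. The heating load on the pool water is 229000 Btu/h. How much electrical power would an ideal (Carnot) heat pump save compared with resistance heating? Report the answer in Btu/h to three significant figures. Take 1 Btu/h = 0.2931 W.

214000 Btu/h

In absolute terms T_C = 284.59 K and T_H = 304.71 K, so ΔT = 20.11 K.
COP_Carnot = T_H/ΔT = 304.71/20.11 = 15.15.
Resistance heating needs Ẇ_res = Q̇_H = 229000 Btu/h; the reversible heat pump needs only Ẇ_hp = Q̇_H/COP = 15110 Btu/h.
Saving = 229000 − 15110 = 213900 Btu/h.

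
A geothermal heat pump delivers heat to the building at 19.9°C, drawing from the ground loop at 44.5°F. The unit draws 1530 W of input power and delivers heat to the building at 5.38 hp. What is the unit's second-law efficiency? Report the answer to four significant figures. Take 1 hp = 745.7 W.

0.1159

Converting, Q̇_H = 5.380 hp = 4012 W, so COP_actual = Q̇_H/Ẇ = 4012/1530 = 2.622.
In absolute terms T_C = 280.09 K and T_H = 293.05 K, so ΔT = 12.96 K.
COP_Carnot = T_H/ΔT = 293.05/12.96 = 22.62.
η_II = COP_actual/COP_Carnot = 2.622/22.62 = 0.1159.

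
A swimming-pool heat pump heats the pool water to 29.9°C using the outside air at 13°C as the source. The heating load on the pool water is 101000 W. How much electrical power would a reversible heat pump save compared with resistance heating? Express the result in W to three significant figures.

95400 W

In absolute terms T_C = 286.15 K and T_H = 303.05 K, so ΔT = 16.90 K.
COP_Carnot = T_H/ΔT = 303.05/16.90 = 17.93.
Resistance heating needs Ẇ_res = Q̇_H = 101000 W; the reversible heat pump needs only Ẇ_hp = Q̇_H/COP = 5632 W.
Saving = 101000 − 5632 = 95370 W.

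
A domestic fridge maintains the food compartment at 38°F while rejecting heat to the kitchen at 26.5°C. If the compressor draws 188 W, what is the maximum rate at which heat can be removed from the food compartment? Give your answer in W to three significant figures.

2240 W

In absolute terms T_C = 276.48 K and T_H = 299.65 K, so ΔT = 23.17 K.
COP_Carnot = T_C/ΔT = 276.48/23.17 = 11.93.
Q̇_max = COP_Carnot × Ẇ = 11.93 × 188.0 W = 2244 W.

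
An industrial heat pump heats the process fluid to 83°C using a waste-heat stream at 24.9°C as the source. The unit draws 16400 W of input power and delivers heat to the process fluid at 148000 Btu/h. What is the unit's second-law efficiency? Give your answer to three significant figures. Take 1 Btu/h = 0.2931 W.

0.431

Converting, Q̇_H = 148000 Btu/h = 43380 W, so COP_actual = Q̇_H/Ẇ = 43380/16400 = 2.645.
In absolute terms T_C = 298.05 K and T_H = 356.15 K, so ΔT = 58.10 K.
COP_Carnot = T_H/ΔT = 356.15/58.10 = 6.130.
η_II = COP_actual/COP_Carnot = 2.645/6.130 = 0.4315.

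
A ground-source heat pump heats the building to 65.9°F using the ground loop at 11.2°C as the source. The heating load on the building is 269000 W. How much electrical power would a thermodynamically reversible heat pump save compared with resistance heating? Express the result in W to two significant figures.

260000 W

In absolute terms T_C = 284.35 K and T_H = 291.98 K, so ΔT = 7.633 K.
COP_Carnot = T_H/ΔT = 291.98/7.633 = 38.25.
Resistance heating needs Ẇ_res = Q̇_H = 269000 W; the reversible heat pump needs only Ẇ_hp = Q̇_H/COP = 7032 W.
Saving = 269000 − 7032 = 262000 W.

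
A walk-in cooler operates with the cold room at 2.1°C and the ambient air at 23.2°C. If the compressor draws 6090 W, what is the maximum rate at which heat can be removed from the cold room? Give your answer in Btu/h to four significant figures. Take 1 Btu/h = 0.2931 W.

271000 Btu/h

In absolute terms T_C = 275.25 K and T_H = 296.35 K, so ΔT = 21.10 K.
COP_Carnot = T_C/ΔT = 275.25/21.10 = 13.05.
Q̇_max = COP_Carnot × Ẇ = 13.05 × 6090 W = 79440 W = 271000 Btu/h.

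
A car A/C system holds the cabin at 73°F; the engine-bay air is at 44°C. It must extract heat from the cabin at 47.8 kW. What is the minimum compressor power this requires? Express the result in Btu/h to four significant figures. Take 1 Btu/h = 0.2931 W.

In absolute terms T_C = 295.93 K and T_H = 317.15 K, so ΔT = 21.22 K.
COP_Carnot = T_C/ΔT = 295.93/21.22 = 13.94.
Ẇ_min = Q̇/COP_Carnot = 47.80/13.94 = 3.428 kW = 11700 Btu/h.

11700 Btu/h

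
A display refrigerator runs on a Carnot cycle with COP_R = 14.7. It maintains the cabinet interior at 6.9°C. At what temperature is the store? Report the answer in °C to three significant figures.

26.0 °C

COP_R = T_C/(T_H − T_C) gives T_H − T_C = T_C/COP.
With T_C = 280.05 K, T_H = 280.05 × (1 + 1/14.7) = 299.10 K.
Converting, 299.10 K = 25.95°C.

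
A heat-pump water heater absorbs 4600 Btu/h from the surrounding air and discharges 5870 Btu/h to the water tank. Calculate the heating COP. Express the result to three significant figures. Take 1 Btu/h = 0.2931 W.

4.62

The first law gives Q̇_H = Q̇_C + Ẇ, so the three rates are Q̇_C = 4600, Q̇_H = 5870, Ẇ = 1270 Btu/h.
COP_HP = Q̇_H/Ẇ = 5870/1270 = 4.622.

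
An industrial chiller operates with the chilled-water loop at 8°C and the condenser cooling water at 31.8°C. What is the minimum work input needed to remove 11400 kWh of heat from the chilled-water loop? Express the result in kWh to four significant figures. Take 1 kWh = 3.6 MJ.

965.0 kWh

In absolute terms T_C = 281.15 K and T_H = 304.95 K, so ΔT = 23.80 K.
The reversible limit is COP_R = T_C/ΔT = 11.81, so W_min = Q_C/COP = Q_C·ΔT/T_C.
W_min = 11400 × 23.80/281.15 = 965.0 kWh.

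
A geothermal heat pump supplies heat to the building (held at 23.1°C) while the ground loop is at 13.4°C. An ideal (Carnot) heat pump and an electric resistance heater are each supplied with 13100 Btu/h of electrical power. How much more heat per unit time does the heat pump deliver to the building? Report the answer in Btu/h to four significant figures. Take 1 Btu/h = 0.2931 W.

387000 Btu/h

In absolute terms T_C = 286.55 K and T_H = 296.25 K, so ΔT = 9.700 K.
COP_Carnot = T_H/ΔT = 296.25/9.700 = 30.54.
The heat pump delivers Q̇_H = COP × Ẇ = 400100 Btu/h; the resistance heater delivers Ẇ = 13100 Btu/h.
Extra = (COP − 1)·Ẇ = 387000 Btu/h.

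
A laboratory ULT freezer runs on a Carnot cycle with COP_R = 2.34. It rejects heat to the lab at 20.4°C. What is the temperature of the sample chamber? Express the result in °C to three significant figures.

-67.5 °C

For a Carnot refrigerator COP_R = T_C/(T_H − T_C), so T_C = COP·T_H/(1 + COP).
With T_H = 293.55 K, T_C = 2.34 × 293.55/3.340 = 205.66 K.
Converting, 205.66 K = -67.49°C.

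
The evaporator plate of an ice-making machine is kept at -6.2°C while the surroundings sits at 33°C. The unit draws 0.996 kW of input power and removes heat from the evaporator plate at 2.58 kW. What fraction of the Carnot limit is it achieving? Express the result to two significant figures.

COP_actual = Q̇_C/Ẇ = 2.580/0.9960 = 2.590.
In absolute terms T_C = 266.95 K and T_H = 306.15 K, so ΔT = 39.20 K.
COP_Carnot = T_C/ΔT = 266.95/39.20 = 6.810.
η_II = COP_actual/COP_Carnot = 2.590/6.810 = 0.3804.

0.38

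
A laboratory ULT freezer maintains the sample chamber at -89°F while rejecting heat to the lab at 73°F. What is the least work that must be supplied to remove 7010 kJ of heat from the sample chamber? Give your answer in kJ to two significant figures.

In absolute terms T_C = 205.93 K and T_H = 295.93 K, so ΔT = 90.00 K.
The reversible limit is COP_R = T_C/ΔT = 2.288, so W_min = Q_C/COP = Q_C·ΔT/T_C.
W_min = 7010 × 90.00/205.93 = 3064 kJ.

3100 kJ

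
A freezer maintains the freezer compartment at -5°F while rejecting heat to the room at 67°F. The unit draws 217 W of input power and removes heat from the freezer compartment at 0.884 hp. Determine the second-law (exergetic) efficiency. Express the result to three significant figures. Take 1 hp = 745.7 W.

0.481

Converting, Q̇_C = 0.8840 hp = 659.2 W, so COP_actual = Q̇_C/Ẇ = 659.2/217.0 = 3.038.
In absolute terms T_C = 252.59 K and T_H = 292.59 K, so ΔT = 40.00 K.
COP_Carnot = T_C/ΔT = 252.59/40.00 = 6.315.
η_II = COP_actual/COP_Carnot = 3.038/6.315 = 0.4811.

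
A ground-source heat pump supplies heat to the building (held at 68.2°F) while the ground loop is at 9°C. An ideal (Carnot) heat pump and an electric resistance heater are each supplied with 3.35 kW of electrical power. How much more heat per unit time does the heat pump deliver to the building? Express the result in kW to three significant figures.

85.1 kW

In absolute terms T_C = 282.15 K and T_H = 293.26 K, so ΔT = 11.11 K.
COP_Carnot = T_H/ΔT = 293.26/11.11 = 26.39.
The heat pump delivers Q̇_H = COP × Ẇ = 88.42 kW; the resistance heater delivers Ẇ = 3.350 kW.
Extra = (COP − 1)·Ẇ = 85.07 kW.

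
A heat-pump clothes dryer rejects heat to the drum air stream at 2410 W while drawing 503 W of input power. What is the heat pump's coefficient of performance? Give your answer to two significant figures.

4.8

The first law gives Q̇_H = Q̇_C + Ẇ, so the three rates are Q̇_C = 1907, Q̇_H = 2410, Ẇ = 503.0 W.
COP_HP = Q̇_H/Ẇ = 2410/503.0 = 4.791.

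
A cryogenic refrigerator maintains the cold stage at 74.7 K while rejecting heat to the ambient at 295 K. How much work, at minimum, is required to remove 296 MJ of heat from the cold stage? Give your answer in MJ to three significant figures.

The reservoir spacing is ΔT = 295 − 74.7 = 220.3 K.
The reversible limit is COP_R = T_C/ΔT = 0.3391, so W_min = Q_C/COP = Q_C·ΔT/T_C.
W_min = 296.0 × 220.3/74.70 = 872.9 MJ.

873 MJ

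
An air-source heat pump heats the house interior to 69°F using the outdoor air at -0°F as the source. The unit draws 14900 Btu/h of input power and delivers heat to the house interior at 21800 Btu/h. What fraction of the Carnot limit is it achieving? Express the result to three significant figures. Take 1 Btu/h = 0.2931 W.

COP_actual = Q̇_H/Ẇ = 21800/14900 = 1.463.
In absolute terms T_C = 255.37 K and T_H = 293.71 K, so ΔT = 38.33 K.
COP_Carnot = T_H/ΔT = 293.71/38.33 = 7.662.
η_II = COP_actual/COP_Carnot = 1.463/7.662 = 0.1910.

0.191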